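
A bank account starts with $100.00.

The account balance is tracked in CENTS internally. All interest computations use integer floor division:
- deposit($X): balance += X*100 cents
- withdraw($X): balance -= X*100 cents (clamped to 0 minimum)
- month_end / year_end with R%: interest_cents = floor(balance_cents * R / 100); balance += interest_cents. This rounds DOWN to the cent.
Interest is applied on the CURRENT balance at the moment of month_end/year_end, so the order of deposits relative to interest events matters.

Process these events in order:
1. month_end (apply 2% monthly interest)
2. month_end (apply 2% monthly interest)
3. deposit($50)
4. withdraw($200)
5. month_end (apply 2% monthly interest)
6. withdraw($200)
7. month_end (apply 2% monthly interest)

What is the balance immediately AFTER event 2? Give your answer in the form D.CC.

After 1 (month_end (apply 2% monthly interest)): balance=$102.00 total_interest=$2.00
After 2 (month_end (apply 2% monthly interest)): balance=$104.04 total_interest=$4.04

Answer: 104.04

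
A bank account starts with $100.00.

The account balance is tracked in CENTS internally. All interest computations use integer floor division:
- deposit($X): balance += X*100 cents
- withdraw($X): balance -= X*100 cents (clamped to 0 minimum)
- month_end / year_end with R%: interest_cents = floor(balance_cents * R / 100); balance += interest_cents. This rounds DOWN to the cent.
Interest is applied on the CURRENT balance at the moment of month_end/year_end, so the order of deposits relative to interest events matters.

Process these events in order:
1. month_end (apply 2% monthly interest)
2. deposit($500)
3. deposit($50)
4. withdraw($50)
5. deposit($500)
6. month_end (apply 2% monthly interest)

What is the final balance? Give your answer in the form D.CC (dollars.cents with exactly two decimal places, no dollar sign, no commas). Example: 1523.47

After 1 (month_end (apply 2% monthly interest)): balance=$102.00 total_interest=$2.00
After 2 (deposit($500)): balance=$602.00 total_interest=$2.00
After 3 (deposit($50)): balance=$652.00 total_interest=$2.00
After 4 (withdraw($50)): balance=$602.00 total_interest=$2.00
After 5 (deposit($500)): balance=$1102.00 total_interest=$2.00
After 6 (month_end (apply 2% monthly interest)): balance=$1124.04 total_interest=$24.04

Answer: 1124.04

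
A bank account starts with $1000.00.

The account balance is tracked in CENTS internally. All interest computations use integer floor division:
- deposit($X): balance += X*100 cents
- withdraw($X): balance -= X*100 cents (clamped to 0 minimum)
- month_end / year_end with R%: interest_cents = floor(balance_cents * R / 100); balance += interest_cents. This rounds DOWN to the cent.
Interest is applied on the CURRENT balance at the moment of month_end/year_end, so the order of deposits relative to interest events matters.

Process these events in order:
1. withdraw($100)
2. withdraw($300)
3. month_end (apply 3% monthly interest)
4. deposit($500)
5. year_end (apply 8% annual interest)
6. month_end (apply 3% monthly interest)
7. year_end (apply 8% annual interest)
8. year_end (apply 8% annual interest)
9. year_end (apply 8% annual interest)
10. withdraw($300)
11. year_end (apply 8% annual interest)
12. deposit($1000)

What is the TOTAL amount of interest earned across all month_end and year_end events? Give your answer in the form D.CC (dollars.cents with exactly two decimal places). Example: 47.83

After 1 (withdraw($100)): balance=$900.00 total_interest=$0.00
After 2 (withdraw($300)): balance=$600.00 total_interest=$0.00
After 3 (month_end (apply 3% monthly interest)): balance=$618.00 total_interest=$18.00
After 4 (deposit($500)): balance=$1118.00 total_interest=$18.00
After 5 (year_end (apply 8% annual interest)): balance=$1207.44 total_interest=$107.44
After 6 (month_end (apply 3% monthly interest)): balance=$1243.66 total_interest=$143.66
After 7 (year_end (apply 8% annual interest)): balance=$1343.15 total_interest=$243.15
After 8 (year_end (apply 8% annual interest)): balance=$1450.60 total_interest=$350.60
After 9 (year_end (apply 8% annual interest)): balance=$1566.64 total_interest=$466.64
After 10 (withdraw($300)): balance=$1266.64 total_interest=$466.64
After 11 (year_end (apply 8% annual interest)): balance=$1367.97 total_interest=$567.97
After 12 (deposit($1000)): balance=$2367.97 total_interest=$567.97

Answer: 567.97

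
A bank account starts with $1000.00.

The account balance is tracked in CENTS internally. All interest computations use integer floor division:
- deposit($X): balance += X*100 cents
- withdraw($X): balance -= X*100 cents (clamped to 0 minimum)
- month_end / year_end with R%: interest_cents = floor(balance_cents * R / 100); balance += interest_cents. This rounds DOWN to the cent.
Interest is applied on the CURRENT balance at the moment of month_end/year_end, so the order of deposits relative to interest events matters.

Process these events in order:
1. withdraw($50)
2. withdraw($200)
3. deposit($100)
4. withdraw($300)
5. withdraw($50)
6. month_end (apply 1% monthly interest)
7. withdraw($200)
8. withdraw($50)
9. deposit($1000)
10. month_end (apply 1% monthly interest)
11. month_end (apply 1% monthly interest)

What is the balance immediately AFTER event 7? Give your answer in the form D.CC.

Answer: 305.00

Derivation:
After 1 (withdraw($50)): balance=$950.00 total_interest=$0.00
After 2 (withdraw($200)): balance=$750.00 total_interest=$0.00
After 3 (deposit($100)): balance=$850.00 total_interest=$0.00
After 4 (withdraw($300)): balance=$550.00 total_interest=$0.00
After 5 (withdraw($50)): balance=$500.00 total_interest=$0.00
After 6 (month_end (apply 1% monthly interest)): balance=$505.00 total_interest=$5.00
After 7 (withdraw($200)): balance=$305.00 total_interest=$5.00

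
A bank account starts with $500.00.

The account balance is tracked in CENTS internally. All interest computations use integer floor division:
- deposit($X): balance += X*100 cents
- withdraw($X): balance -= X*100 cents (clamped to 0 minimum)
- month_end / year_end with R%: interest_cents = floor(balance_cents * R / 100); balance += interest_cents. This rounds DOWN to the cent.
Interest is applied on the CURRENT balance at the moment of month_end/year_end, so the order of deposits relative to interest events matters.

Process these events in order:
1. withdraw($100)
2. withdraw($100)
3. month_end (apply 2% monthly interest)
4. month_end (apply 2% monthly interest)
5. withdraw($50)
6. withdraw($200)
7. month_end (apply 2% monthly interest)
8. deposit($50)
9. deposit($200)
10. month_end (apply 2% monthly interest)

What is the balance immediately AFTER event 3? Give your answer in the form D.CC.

Answer: 306.00

Derivation:
After 1 (withdraw($100)): balance=$400.00 total_interest=$0.00
After 2 (withdraw($100)): balance=$300.00 total_interest=$0.00
After 3 (month_end (apply 2% monthly interest)): balance=$306.00 total_interest=$6.00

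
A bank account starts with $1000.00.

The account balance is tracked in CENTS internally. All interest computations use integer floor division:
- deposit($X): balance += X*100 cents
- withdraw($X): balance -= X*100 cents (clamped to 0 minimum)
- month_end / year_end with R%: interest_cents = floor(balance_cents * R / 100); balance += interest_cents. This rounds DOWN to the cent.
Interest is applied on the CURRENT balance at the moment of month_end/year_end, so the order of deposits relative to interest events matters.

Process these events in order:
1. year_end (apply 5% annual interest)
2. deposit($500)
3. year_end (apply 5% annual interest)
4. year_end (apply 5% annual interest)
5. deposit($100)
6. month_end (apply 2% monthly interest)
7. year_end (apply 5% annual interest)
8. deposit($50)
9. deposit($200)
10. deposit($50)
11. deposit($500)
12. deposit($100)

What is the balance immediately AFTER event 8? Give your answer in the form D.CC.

Answer: 1987.29

Derivation:
After 1 (year_end (apply 5% annual interest)): balance=$1050.00 total_interest=$50.00
After 2 (deposit($500)): balance=$1550.00 total_interest=$50.00
After 3 (year_end (apply 5% annual interest)): balance=$1627.50 total_interest=$127.50
After 4 (year_end (apply 5% annual interest)): balance=$1708.87 total_interest=$208.87
After 5 (deposit($100)): balance=$1808.87 total_interest=$208.87
After 6 (month_end (apply 2% monthly interest)): balance=$1845.04 total_interest=$245.04
After 7 (year_end (apply 5% annual interest)): balance=$1937.29 total_interest=$337.29
After 8 (deposit($50)): balance=$1987.29 total_interest=$337.29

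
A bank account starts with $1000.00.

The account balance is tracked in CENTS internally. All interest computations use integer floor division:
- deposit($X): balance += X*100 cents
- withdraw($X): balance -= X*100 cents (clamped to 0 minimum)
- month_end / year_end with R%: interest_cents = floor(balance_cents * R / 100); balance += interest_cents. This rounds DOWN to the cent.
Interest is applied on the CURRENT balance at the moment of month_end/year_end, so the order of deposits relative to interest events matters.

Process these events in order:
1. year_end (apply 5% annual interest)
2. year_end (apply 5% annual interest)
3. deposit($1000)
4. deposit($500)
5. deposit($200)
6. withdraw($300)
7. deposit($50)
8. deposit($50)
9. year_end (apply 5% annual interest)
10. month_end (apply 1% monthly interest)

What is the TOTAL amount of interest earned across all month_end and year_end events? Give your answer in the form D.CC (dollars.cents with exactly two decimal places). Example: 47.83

Answer: 259.94

Derivation:
After 1 (year_end (apply 5% annual interest)): balance=$1050.00 total_interest=$50.00
After 2 (year_end (apply 5% annual interest)): balance=$1102.50 total_interest=$102.50
After 3 (deposit($1000)): balance=$2102.50 total_interest=$102.50
After 4 (deposit($500)): balance=$2602.50 total_interest=$102.50
After 5 (deposit($200)): balance=$2802.50 total_interest=$102.50
After 6 (withdraw($300)): balance=$2502.50 total_interest=$102.50
After 7 (deposit($50)): balance=$2552.50 total_interest=$102.50
After 8 (deposit($50)): balance=$2602.50 total_interest=$102.50
After 9 (year_end (apply 5% annual interest)): balance=$2732.62 total_interest=$232.62
After 10 (month_end (apply 1% monthly interest)): balance=$2759.94 total_interest=$259.94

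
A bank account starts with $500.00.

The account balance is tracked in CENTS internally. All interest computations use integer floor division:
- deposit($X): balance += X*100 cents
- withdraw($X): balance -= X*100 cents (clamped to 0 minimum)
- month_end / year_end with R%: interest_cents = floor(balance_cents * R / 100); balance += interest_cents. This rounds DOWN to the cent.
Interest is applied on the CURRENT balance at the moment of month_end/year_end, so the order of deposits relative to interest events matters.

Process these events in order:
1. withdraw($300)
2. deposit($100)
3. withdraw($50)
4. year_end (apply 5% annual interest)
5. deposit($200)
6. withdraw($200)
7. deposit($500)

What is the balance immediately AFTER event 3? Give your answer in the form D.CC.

Answer: 250.00

Derivation:
After 1 (withdraw($300)): balance=$200.00 total_interest=$0.00
After 2 (deposit($100)): balance=$300.00 total_interest=$0.00
After 3 (withdraw($50)): balance=$250.00 total_interest=$0.00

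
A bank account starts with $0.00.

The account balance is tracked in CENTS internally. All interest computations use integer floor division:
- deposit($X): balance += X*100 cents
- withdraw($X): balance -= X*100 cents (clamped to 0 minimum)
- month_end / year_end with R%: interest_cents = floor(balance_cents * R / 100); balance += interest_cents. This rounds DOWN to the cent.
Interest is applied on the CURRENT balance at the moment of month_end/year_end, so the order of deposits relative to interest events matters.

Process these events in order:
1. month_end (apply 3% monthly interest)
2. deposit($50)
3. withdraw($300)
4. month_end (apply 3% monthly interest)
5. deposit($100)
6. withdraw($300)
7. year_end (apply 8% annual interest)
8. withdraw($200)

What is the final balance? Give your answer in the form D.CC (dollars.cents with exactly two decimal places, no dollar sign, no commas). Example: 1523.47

After 1 (month_end (apply 3% monthly interest)): balance=$0.00 total_interest=$0.00
After 2 (deposit($50)): balance=$50.00 total_interest=$0.00
After 3 (withdraw($300)): balance=$0.00 total_interest=$0.00
After 4 (month_end (apply 3% monthly interest)): balance=$0.00 total_interest=$0.00
After 5 (deposit($100)): balance=$100.00 total_interest=$0.00
After 6 (withdraw($300)): balance=$0.00 total_interest=$0.00
After 7 (year_end (apply 8% annual interest)): balance=$0.00 total_interest=$0.00
After 8 (withdraw($200)): balance=$0.00 total_interest=$0.00

Answer: 0.00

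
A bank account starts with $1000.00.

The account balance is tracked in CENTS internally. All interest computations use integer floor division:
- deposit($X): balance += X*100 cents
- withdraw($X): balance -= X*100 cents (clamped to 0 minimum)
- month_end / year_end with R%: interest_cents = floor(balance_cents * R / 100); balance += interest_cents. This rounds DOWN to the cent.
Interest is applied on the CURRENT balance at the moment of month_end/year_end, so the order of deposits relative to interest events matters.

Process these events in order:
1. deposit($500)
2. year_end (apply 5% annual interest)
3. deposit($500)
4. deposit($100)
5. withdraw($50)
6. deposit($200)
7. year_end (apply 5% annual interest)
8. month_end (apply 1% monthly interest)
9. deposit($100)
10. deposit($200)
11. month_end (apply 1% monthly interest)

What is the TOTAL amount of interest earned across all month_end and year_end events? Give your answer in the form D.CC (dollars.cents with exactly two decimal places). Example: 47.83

After 1 (deposit($500)): balance=$1500.00 total_interest=$0.00
After 2 (year_end (apply 5% annual interest)): balance=$1575.00 total_interest=$75.00
After 3 (deposit($500)): balance=$2075.00 total_interest=$75.00
After 4 (deposit($100)): balance=$2175.00 total_interest=$75.00
After 5 (withdraw($50)): balance=$2125.00 total_interest=$75.00
After 6 (deposit($200)): balance=$2325.00 total_interest=$75.00
After 7 (year_end (apply 5% annual interest)): balance=$2441.25 total_interest=$191.25
After 8 (month_end (apply 1% monthly interest)): balance=$2465.66 total_interest=$215.66
After 9 (deposit($100)): balance=$2565.66 total_interest=$215.66
After 10 (deposit($200)): balance=$2765.66 total_interest=$215.66
After 11 (month_end (apply 1% monthly interest)): balance=$2793.31 total_interest=$243.31

Answer: 243.31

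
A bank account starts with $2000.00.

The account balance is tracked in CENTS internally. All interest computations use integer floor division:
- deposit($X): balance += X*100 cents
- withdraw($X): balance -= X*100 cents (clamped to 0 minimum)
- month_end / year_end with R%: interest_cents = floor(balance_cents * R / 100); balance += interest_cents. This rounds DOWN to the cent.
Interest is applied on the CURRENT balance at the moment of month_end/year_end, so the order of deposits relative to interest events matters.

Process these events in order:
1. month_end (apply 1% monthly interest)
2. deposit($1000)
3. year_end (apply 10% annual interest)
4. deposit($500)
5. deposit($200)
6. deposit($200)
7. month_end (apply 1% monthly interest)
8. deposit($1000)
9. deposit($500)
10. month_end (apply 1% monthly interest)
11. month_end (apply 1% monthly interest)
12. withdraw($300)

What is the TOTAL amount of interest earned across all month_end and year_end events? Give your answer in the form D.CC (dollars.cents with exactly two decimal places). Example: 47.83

After 1 (month_end (apply 1% monthly interest)): balance=$2020.00 total_interest=$20.00
After 2 (deposit($1000)): balance=$3020.00 total_interest=$20.00
After 3 (year_end (apply 10% annual interest)): balance=$3322.00 total_interest=$322.00
After 4 (deposit($500)): balance=$3822.00 total_interest=$322.00
After 5 (deposit($200)): balance=$4022.00 total_interest=$322.00
After 6 (deposit($200)): balance=$4222.00 total_interest=$322.00
After 7 (month_end (apply 1% monthly interest)): balance=$4264.22 total_interest=$364.22
After 8 (deposit($1000)): balance=$5264.22 total_interest=$364.22
After 9 (deposit($500)): balance=$5764.22 total_interest=$364.22
After 10 (month_end (apply 1% monthly interest)): balance=$5821.86 total_interest=$421.86
After 11 (month_end (apply 1% monthly interest)): balance=$5880.07 total_interest=$480.07
After 12 (withdraw($300)): balance=$5580.07 total_interest=$480.07

Answer: 480.07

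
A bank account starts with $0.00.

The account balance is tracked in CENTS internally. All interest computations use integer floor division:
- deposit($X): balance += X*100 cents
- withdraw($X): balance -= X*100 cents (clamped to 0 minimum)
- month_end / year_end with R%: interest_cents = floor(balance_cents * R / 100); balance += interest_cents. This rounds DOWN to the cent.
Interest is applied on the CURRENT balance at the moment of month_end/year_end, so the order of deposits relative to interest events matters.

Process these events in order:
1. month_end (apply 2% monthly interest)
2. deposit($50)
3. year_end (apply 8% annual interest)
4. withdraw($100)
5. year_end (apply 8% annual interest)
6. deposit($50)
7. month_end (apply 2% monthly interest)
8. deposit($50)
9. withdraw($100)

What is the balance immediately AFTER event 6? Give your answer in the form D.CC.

Answer: 50.00

Derivation:
After 1 (month_end (apply 2% monthly interest)): balance=$0.00 total_interest=$0.00
After 2 (deposit($50)): balance=$50.00 total_interest=$0.00
After 3 (year_end (apply 8% annual interest)): balance=$54.00 total_interest=$4.00
After 4 (withdraw($100)): balance=$0.00 total_interest=$4.00
After 5 (year_end (apply 8% annual interest)): balance=$0.00 total_interest=$4.00
After 6 (deposit($50)): balance=$50.00 total_interest=$4.00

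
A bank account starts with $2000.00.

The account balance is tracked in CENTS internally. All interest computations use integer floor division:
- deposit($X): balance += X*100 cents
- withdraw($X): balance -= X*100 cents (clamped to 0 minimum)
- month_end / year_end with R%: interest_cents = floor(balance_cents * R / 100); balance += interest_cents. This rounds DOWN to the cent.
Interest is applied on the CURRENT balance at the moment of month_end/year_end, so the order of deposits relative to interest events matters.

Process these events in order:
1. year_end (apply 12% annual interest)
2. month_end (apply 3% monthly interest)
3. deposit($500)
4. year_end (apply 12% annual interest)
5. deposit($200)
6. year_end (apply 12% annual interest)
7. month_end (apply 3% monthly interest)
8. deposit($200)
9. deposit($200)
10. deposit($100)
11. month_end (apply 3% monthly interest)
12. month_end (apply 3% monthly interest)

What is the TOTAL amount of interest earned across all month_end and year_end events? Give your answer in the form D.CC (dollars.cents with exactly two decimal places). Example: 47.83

After 1 (year_end (apply 12% annual interest)): balance=$2240.00 total_interest=$240.00
After 2 (month_end (apply 3% monthly interest)): balance=$2307.20 total_interest=$307.20
After 3 (deposit($500)): balance=$2807.20 total_interest=$307.20
After 4 (year_end (apply 12% annual interest)): balance=$3144.06 total_interest=$644.06
After 5 (deposit($200)): balance=$3344.06 total_interest=$644.06
After 6 (year_end (apply 12% annual interest)): balance=$3745.34 total_interest=$1045.34
After 7 (month_end (apply 3% monthly interest)): balance=$3857.70 total_interest=$1157.70
After 8 (deposit($200)): balance=$4057.70 total_interest=$1157.70
After 9 (deposit($200)): balance=$4257.70 total_interest=$1157.70
After 10 (deposit($100)): balance=$4357.70 total_interest=$1157.70
After 11 (month_end (apply 3% monthly interest)): balance=$4488.43 total_interest=$1288.43
After 12 (month_end (apply 3% monthly interest)): balance=$4623.08 total_interest=$1423.08

Answer: 1423.08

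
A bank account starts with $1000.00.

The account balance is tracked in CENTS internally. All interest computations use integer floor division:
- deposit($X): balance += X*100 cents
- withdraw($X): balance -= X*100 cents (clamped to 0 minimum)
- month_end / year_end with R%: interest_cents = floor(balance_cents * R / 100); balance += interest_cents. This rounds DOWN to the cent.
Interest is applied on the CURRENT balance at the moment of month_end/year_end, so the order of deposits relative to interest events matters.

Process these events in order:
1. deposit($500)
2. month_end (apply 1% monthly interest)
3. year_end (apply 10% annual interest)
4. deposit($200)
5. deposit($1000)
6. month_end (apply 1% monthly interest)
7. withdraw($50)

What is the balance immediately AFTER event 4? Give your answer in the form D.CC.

After 1 (deposit($500)): balance=$1500.00 total_interest=$0.00
After 2 (month_end (apply 1% monthly interest)): balance=$1515.00 total_interest=$15.00
After 3 (year_end (apply 10% annual interest)): balance=$1666.50 total_interest=$166.50
After 4 (deposit($200)): balance=$1866.50 total_interest=$166.50

Answer: 1866.50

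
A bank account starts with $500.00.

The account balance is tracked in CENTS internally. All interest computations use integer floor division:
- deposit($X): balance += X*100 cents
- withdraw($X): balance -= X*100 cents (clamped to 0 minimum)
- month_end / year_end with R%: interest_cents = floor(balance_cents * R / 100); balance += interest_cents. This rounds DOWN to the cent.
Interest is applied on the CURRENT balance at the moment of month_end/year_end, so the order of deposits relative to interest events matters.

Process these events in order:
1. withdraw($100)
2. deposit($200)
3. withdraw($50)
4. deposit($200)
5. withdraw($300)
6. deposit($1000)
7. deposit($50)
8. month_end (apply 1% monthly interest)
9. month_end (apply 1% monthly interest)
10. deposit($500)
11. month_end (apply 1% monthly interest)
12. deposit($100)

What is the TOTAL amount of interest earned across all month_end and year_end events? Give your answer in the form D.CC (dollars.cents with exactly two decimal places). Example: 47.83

After 1 (withdraw($100)): balance=$400.00 total_interest=$0.00
After 2 (deposit($200)): balance=$600.00 total_interest=$0.00
After 3 (withdraw($50)): balance=$550.00 total_interest=$0.00
After 4 (deposit($200)): balance=$750.00 total_interest=$0.00
After 5 (withdraw($300)): balance=$450.00 total_interest=$0.00
After 6 (deposit($1000)): balance=$1450.00 total_interest=$0.00
After 7 (deposit($50)): balance=$1500.00 total_interest=$0.00
After 8 (month_end (apply 1% monthly interest)): balance=$1515.00 total_interest=$15.00
After 9 (month_end (apply 1% monthly interest)): balance=$1530.15 total_interest=$30.15
After 10 (deposit($500)): balance=$2030.15 total_interest=$30.15
After 11 (month_end (apply 1% monthly interest)): balance=$2050.45 total_interest=$50.45
After 12 (deposit($100)): balance=$2150.45 total_interest=$50.45

Answer: 50.45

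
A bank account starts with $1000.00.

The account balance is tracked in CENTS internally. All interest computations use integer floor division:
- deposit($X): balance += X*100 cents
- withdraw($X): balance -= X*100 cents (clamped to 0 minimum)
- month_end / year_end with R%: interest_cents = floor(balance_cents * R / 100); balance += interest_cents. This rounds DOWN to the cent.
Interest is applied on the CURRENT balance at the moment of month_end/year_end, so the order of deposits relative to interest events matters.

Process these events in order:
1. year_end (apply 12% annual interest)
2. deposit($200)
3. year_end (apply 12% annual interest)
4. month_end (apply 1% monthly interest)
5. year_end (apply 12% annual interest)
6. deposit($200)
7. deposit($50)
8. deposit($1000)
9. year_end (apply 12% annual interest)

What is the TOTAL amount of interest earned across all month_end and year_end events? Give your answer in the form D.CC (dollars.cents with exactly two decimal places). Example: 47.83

After 1 (year_end (apply 12% annual interest)): balance=$1120.00 total_interest=$120.00
After 2 (deposit($200)): balance=$1320.00 total_interest=$120.00
After 3 (year_end (apply 12% annual interest)): balance=$1478.40 total_interest=$278.40
After 4 (month_end (apply 1% monthly interest)): balance=$1493.18 total_interest=$293.18
After 5 (year_end (apply 12% annual interest)): balance=$1672.36 total_interest=$472.36
After 6 (deposit($200)): balance=$1872.36 total_interest=$472.36
After 7 (deposit($50)): balance=$1922.36 total_interest=$472.36
After 8 (deposit($1000)): balance=$2922.36 total_interest=$472.36
After 9 (year_end (apply 12% annual interest)): balance=$3273.04 total_interest=$823.04

Answer: 823.04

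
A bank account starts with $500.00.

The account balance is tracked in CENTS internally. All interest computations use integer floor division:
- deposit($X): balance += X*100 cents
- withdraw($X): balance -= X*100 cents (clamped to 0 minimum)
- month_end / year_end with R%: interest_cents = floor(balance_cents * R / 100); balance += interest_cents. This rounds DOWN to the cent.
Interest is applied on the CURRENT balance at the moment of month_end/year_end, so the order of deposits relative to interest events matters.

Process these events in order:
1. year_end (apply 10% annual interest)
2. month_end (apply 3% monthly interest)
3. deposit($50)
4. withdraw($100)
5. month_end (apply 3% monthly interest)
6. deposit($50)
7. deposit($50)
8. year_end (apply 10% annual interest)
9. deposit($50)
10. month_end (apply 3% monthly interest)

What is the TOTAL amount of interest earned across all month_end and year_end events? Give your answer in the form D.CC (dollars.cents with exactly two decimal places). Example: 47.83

After 1 (year_end (apply 10% annual interest)): balance=$550.00 total_interest=$50.00
After 2 (month_end (apply 3% monthly interest)): balance=$566.50 total_interest=$66.50
After 3 (deposit($50)): balance=$616.50 total_interest=$66.50
After 4 (withdraw($100)): balance=$516.50 total_interest=$66.50
After 5 (month_end (apply 3% monthly interest)): balance=$531.99 total_interest=$81.99
After 6 (deposit($50)): balance=$581.99 total_interest=$81.99
After 7 (deposit($50)): balance=$631.99 total_interest=$81.99
After 8 (year_end (apply 10% annual interest)): balance=$695.18 total_interest=$145.18
After 9 (deposit($50)): balance=$745.18 total_interest=$145.18
After 10 (month_end (apply 3% monthly interest)): balance=$767.53 total_interest=$167.53

Answer: 167.53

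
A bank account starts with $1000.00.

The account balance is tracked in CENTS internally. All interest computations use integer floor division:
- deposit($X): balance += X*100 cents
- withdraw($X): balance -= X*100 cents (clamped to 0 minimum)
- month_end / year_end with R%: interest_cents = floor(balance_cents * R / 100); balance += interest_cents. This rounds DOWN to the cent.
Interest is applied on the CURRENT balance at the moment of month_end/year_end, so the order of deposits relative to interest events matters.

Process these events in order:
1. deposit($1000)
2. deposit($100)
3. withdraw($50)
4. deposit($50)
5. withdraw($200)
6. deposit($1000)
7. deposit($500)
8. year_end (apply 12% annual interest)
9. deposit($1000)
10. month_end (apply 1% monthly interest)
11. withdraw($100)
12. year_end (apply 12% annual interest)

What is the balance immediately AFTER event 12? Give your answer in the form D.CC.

After 1 (deposit($1000)): balance=$2000.00 total_interest=$0.00
After 2 (deposit($100)): balance=$2100.00 total_interest=$0.00
After 3 (withdraw($50)): balance=$2050.00 total_interest=$0.00
After 4 (deposit($50)): balance=$2100.00 total_interest=$0.00
After 5 (withdraw($200)): balance=$1900.00 total_interest=$0.00
After 6 (deposit($1000)): balance=$2900.00 total_interest=$0.00
After 7 (deposit($500)): balance=$3400.00 total_interest=$0.00
After 8 (year_end (apply 12% annual interest)): balance=$3808.00 total_interest=$408.00
After 9 (deposit($1000)): balance=$4808.00 total_interest=$408.00
After 10 (month_end (apply 1% monthly interest)): balance=$4856.08 total_interest=$456.08
After 11 (withdraw($100)): balance=$4756.08 total_interest=$456.08
After 12 (year_end (apply 12% annual interest)): balance=$5326.80 total_interest=$1026.80

Answer: 5326.80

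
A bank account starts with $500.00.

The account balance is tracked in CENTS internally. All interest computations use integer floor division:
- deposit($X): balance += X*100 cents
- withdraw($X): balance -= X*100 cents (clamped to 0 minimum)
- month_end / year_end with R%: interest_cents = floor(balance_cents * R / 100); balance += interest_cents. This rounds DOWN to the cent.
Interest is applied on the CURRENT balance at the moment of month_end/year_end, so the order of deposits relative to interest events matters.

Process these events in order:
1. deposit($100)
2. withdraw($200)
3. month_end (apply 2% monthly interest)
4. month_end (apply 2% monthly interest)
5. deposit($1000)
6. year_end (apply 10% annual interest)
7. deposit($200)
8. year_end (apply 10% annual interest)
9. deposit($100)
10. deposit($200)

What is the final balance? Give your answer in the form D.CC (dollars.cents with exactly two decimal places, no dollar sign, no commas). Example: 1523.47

After 1 (deposit($100)): balance=$600.00 total_interest=$0.00
After 2 (withdraw($200)): balance=$400.00 total_interest=$0.00
After 3 (month_end (apply 2% monthly interest)): balance=$408.00 total_interest=$8.00
After 4 (month_end (apply 2% monthly interest)): balance=$416.16 total_interest=$16.16
After 5 (deposit($1000)): balance=$1416.16 total_interest=$16.16
After 6 (year_end (apply 10% annual interest)): balance=$1557.77 total_interest=$157.77
After 7 (deposit($200)): balance=$1757.77 total_interest=$157.77
After 8 (year_end (apply 10% annual interest)): balance=$1933.54 total_interest=$333.54
After 9 (deposit($100)): balance=$2033.54 total_interest=$333.54
After 10 (deposit($200)): balance=$2233.54 total_interest=$333.54

Answer: 2233.54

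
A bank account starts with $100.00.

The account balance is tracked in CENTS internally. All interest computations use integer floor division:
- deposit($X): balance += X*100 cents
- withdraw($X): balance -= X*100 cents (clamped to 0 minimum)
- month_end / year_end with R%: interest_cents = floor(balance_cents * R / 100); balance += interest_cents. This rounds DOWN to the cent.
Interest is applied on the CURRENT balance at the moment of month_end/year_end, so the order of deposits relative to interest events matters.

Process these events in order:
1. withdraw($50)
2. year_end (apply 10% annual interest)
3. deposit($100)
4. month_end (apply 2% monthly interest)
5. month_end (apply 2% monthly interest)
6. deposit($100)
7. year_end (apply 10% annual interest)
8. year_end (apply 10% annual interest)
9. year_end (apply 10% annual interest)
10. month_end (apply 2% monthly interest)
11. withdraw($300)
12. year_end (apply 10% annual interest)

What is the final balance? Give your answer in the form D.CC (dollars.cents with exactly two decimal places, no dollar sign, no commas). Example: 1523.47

After 1 (withdraw($50)): balance=$50.00 total_interest=$0.00
After 2 (year_end (apply 10% annual interest)): balance=$55.00 total_interest=$5.00
After 3 (deposit($100)): balance=$155.00 total_interest=$5.00
After 4 (month_end (apply 2% monthly interest)): balance=$158.10 total_interest=$8.10
After 5 (month_end (apply 2% monthly interest)): balance=$161.26 total_interest=$11.26
After 6 (deposit($100)): balance=$261.26 total_interest=$11.26
After 7 (year_end (apply 10% annual interest)): balance=$287.38 total_interest=$37.38
After 8 (year_end (apply 10% annual interest)): balance=$316.11 total_interest=$66.11
After 9 (year_end (apply 10% annual interest)): balance=$347.72 total_interest=$97.72
After 10 (month_end (apply 2% monthly interest)): balance=$354.67 total_interest=$104.67
After 11 (withdraw($300)): balance=$54.67 total_interest=$104.67
After 12 (year_end (apply 10% annual interest)): balance=$60.13 total_interest=$110.13

Answer: 60.13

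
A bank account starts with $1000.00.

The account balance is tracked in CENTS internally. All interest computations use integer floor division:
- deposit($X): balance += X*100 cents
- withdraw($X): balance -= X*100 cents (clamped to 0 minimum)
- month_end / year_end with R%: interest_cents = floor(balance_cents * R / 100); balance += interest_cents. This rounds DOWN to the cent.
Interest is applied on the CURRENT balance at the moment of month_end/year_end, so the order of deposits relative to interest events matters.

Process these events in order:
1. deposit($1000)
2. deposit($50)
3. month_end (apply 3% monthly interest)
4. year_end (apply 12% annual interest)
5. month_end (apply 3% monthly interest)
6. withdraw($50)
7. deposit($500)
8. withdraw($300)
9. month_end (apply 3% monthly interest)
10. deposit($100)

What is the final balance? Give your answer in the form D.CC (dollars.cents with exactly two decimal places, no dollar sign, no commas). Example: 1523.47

After 1 (deposit($1000)): balance=$2000.00 total_interest=$0.00
After 2 (deposit($50)): balance=$2050.00 total_interest=$0.00
After 3 (month_end (apply 3% monthly interest)): balance=$2111.50 total_interest=$61.50
After 4 (year_end (apply 12% annual interest)): balance=$2364.88 total_interest=$314.88
After 5 (month_end (apply 3% monthly interest)): balance=$2435.82 total_interest=$385.82
After 6 (withdraw($50)): balance=$2385.82 total_interest=$385.82
After 7 (deposit($500)): balance=$2885.82 total_interest=$385.82
After 8 (withdraw($300)): balance=$2585.82 total_interest=$385.82
After 9 (month_end (apply 3% monthly interest)): balance=$2663.39 total_interest=$463.39
After 10 (deposit($100)): balance=$2763.39 total_interest=$463.39

Answer: 2763.39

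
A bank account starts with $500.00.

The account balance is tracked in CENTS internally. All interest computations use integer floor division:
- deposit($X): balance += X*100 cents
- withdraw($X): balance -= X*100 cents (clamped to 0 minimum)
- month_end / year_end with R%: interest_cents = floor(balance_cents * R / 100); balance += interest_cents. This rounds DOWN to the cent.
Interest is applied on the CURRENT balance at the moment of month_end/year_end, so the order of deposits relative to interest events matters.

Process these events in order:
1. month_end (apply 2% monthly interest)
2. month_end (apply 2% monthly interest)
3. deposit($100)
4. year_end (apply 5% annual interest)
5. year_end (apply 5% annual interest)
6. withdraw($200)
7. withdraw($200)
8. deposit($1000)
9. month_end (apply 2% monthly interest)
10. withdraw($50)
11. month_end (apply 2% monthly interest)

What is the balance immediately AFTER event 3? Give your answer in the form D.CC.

After 1 (month_end (apply 2% monthly interest)): balance=$510.00 total_interest=$10.00
After 2 (month_end (apply 2% monthly interest)): balance=$520.20 total_interest=$20.20
After 3 (deposit($100)): balance=$620.20 total_interest=$20.20

Answer: 620.20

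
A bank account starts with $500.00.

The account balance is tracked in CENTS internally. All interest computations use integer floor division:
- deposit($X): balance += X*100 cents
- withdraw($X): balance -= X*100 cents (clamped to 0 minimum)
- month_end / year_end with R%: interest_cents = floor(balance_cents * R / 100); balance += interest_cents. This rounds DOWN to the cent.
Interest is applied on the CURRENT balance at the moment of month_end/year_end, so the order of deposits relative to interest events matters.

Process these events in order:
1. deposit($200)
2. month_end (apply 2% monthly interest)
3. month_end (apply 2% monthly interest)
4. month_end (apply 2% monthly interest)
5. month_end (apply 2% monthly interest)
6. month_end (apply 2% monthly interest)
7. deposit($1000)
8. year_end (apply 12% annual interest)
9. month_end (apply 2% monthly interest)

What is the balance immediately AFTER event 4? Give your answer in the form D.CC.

After 1 (deposit($200)): balance=$700.00 total_interest=$0.00
After 2 (month_end (apply 2% monthly interest)): balance=$714.00 total_interest=$14.00
After 3 (month_end (apply 2% monthly interest)): balance=$728.28 total_interest=$28.28
After 4 (month_end (apply 2% monthly interest)): balance=$742.84 total_interest=$42.84

Answer: 742.84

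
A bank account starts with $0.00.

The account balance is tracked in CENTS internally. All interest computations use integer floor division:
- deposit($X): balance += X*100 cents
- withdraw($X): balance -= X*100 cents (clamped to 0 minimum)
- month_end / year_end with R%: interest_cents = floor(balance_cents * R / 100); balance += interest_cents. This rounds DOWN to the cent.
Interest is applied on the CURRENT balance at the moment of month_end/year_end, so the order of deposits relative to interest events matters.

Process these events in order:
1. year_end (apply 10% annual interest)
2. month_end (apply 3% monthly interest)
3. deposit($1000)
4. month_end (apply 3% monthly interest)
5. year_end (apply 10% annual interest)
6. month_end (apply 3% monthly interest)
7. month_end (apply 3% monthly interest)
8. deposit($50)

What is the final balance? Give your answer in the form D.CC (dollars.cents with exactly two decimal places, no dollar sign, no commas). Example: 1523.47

After 1 (year_end (apply 10% annual interest)): balance=$0.00 total_interest=$0.00
After 2 (month_end (apply 3% monthly interest)): balance=$0.00 total_interest=$0.00
After 3 (deposit($1000)): balance=$1000.00 total_interest=$0.00
After 4 (month_end (apply 3% monthly interest)): balance=$1030.00 total_interest=$30.00
After 5 (year_end (apply 10% annual interest)): balance=$1133.00 total_interest=$133.00
After 6 (month_end (apply 3% monthly interest)): balance=$1166.99 total_interest=$166.99
After 7 (month_end (apply 3% monthly interest)): balance=$1201.99 total_interest=$201.99
After 8 (deposit($50)): balance=$1251.99 total_interest=$201.99

Answer: 1251.99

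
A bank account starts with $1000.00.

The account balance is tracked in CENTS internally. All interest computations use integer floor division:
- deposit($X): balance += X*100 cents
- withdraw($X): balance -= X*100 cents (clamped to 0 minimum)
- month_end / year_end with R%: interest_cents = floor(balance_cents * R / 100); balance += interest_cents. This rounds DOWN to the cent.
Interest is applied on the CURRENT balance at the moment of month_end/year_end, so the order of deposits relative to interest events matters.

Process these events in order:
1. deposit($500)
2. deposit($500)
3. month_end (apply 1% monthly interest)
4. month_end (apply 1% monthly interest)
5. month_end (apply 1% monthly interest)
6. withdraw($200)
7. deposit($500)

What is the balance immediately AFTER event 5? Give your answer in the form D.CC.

Answer: 2060.60

Derivation:
After 1 (deposit($500)): balance=$1500.00 total_interest=$0.00
After 2 (deposit($500)): balance=$2000.00 total_interest=$0.00
After 3 (month_end (apply 1% monthly interest)): balance=$2020.00 total_interest=$20.00
After 4 (month_end (apply 1% monthly interest)): balance=$2040.20 total_interest=$40.20
After 5 (month_end (apply 1% monthly interest)): balance=$2060.60 total_interest=$60.60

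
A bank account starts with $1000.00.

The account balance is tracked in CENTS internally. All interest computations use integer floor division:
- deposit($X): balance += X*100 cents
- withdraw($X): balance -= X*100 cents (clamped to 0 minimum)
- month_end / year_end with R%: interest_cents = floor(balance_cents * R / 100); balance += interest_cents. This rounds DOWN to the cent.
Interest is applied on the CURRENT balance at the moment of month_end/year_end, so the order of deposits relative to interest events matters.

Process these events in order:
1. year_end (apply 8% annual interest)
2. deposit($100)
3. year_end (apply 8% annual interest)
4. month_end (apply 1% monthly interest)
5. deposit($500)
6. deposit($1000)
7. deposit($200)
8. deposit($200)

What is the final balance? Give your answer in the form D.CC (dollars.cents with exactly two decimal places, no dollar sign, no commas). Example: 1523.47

After 1 (year_end (apply 8% annual interest)): balance=$1080.00 total_interest=$80.00
After 2 (deposit($100)): balance=$1180.00 total_interest=$80.00
After 3 (year_end (apply 8% annual interest)): balance=$1274.40 total_interest=$174.40
After 4 (month_end (apply 1% monthly interest)): balance=$1287.14 total_interest=$187.14
After 5 (deposit($500)): balance=$1787.14 total_interest=$187.14
After 6 (deposit($1000)): balance=$2787.14 total_interest=$187.14
After 7 (deposit($200)): balance=$2987.14 total_interest=$187.14
After 8 (deposit($200)): balance=$3187.14 total_interest=$187.14

Answer: 3187.14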